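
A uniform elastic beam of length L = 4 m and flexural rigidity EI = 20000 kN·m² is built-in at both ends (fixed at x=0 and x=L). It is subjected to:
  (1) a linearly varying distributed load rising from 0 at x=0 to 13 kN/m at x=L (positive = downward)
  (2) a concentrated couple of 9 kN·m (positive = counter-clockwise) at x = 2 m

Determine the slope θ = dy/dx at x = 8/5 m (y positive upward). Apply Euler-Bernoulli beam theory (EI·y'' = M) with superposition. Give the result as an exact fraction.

θ(8/5) = -399/6250000 rad

Load 1 — triangular load w₀=13 kN/m (0→w₀ over full span):
  θ_1 = -w₀(2x(L-x)(L-2x)(x+2L)+x²(L-x)²)/(120LEI) = -13·(2·(8/5)·(4-(8/5))·(4-2·(8/5))·((8/5)+2·4)+(8/5)²·(4-(8/5))²)/(120·4·20000) = -39/390625 rad
Load 2 — applied couple M₀=9 kN·m at a=2 m (b=L-a=2):
  θ_2 = (R_Ax²/2 - M_Ax)/EI  [x≤a] with R_A=27/8, M_A=9/4 = ((27/8)·(8/5)²/2 - (9/4)·(8/5))/20000 = 9/250000 rad
Superposition: θ = Σ θ_i = -399/6250000 rad ≈ -0.000064 rad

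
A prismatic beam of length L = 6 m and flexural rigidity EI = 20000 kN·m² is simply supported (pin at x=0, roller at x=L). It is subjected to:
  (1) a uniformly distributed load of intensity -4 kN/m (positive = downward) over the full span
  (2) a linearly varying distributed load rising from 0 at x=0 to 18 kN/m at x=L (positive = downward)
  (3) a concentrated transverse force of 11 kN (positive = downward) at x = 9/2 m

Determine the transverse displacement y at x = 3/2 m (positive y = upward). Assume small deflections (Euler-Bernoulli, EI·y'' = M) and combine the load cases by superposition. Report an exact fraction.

Load 1 — uniform load w=-4 kN/m over full span:
  y_1 = -wx(L³-2Lx²+x³)/(24EI) = -(-4)·(3/2)·(6³-2·6·(3/2)²+(3/2)³)/(24·20000) = 1539/640000 m
Load 2 — triangular load w₀=18 kN/m (0→w₀ over full span):
  y_2 = -w₀x(7L⁴-10L²x²+3x⁴)/(360LEI) = -18·(3/2)·(7·6⁴-10·6²·(3/2)²+3·(3/2)⁴)/(360·6·20000) = -26487/5120000 m
Load 3 — point force P=11 kN at a=9/2 m (b=L-a=3/2):
  y_3 = -Pbx(L²-b²-x²)/(6LEI)  [x≤a] = -11·(3/2)·(3/2)·(6²-(3/2)²-(3/2)²)/(6·6·20000) = -693/640000 m
Superposition: y = Σ y_i = -19719/5120000 m ≈ -0.003851 m

y(3/2) = -19719/5120000 m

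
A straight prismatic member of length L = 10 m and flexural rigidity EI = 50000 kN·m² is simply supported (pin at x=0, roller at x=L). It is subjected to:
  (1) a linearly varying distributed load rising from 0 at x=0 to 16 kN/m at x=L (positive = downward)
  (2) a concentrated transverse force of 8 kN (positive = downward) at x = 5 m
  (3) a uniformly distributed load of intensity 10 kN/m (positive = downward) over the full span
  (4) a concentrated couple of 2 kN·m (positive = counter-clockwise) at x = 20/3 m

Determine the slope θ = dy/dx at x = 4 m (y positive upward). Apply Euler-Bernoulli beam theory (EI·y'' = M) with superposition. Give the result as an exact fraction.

Load 1 — triangular load w₀=16 kN/m (0→w₀ over full span):
  θ_1 = -w₀(7L⁴-30L²x²+15x⁴)/(360LEI) = -16·(7·10⁴-30·10²·4²+15·4⁴)/(360·10·50000) = -323/140625 rad
Load 2 — point force P=8 kN at a=5 m (b=L-a=5):
  θ_2 = -Pb(L²-b²-3x²)/(6LEI)  [x≤a] = -8·5·(10²-5²-3·4²)/(6·10·50000) = -9/25000 rad
Load 3 — uniform load w=10 kN/m over full span:
  θ_3 = -w(L³-6Lx²+4x³)/(24EI) = -10·(10³-6·10·4²+4·4³)/(24·50000) = -37/15000 rad
Load 4 — applied couple M₀=2 kN·m at a=20/3 m (b=L-a=10/3):
  θ_4 = (M₀x²/(2L)+C₁)/EI  [x≤a] with C₁=M₀(3b²-L²)/(6L)=-20/9 = (2·4²/(2·10)+(-20/9))/50000 = -7/562500 rad
Superposition: θ = Σ θ_i = -321/62500 rad ≈ -0.005136 rad

θ(4) = -321/62500 rad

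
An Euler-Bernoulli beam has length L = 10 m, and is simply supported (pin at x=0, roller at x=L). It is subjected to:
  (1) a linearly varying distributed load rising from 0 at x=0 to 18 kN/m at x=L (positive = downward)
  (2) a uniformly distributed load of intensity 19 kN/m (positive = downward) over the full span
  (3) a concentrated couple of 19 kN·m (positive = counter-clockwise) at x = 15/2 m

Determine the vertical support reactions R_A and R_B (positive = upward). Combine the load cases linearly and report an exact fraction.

R_A = 1269/10 kN, R_B = 1531/10 kN

Load 1 — triangular load w₀=18 kN/m (0→w₀ over full span):
  R_A = w₀L/6 = 18·10/6 = 30 kN
  R_B = w₀L/3 = 18·10/3 = 60 kN
Load 2 — uniform load w=19 kN/m over full span:
  R_A = wL/2 = 19·10/2 = 95 kN
  R_B = wL/2 = 19·10/2 = 95 kN
Load 3 — applied couple M₀=19 kN·m at a=15/2 m (b=L-a=5/2):
  R_A = M₀/L = 19/10 kN
  R_B = -M₀/L = -19/10 kN
Superposition: R_A = 1269/10 kN, R_B = 1531/10 kN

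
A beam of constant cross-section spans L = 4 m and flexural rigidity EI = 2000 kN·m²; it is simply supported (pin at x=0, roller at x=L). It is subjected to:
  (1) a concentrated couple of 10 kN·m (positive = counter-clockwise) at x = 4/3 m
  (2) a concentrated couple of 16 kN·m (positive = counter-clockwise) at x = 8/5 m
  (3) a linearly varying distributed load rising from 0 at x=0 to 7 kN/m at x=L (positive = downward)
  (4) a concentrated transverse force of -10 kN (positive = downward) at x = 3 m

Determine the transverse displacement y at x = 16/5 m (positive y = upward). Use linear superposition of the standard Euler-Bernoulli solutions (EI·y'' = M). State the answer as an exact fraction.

y(16/5) = 916247/281250000 m

Load 1 — applied couple M₀=10 kN·m at a=4/3 m (b=L-a=8/3):
  y_1 = (M₀x³/(6L)-M₀(x-a)²/2+C₁x)/EI  [x>a] with C₁=M₀(3b²-L²)/(6L)=20/9 = (10·(16/5)³/(6·4)-10·((16/5)-(4/3))²/2+(20/9)·(16/5))/2000 = 47/28125 m
Load 2 — applied couple M₀=16 kN·m at a=8/5 m (b=L-a=12/5):
  y_2 = (M₀x³/(6L)-M₀(x-a)²/2+C₁x)/EI  [x>a] with C₁=M₀(3b²-L²)/(6L)=64/75 = (16·(16/5)³/(6·4)-16·((16/5)-(8/5))²/2+(64/75)·(16/5))/2000 = 32/15625 m
Load 3 — triangular load w₀=7 kN/m (0→w₀ over full span):
  y_3 = -w₀x(7L⁴-10L²x²+3x⁴)/(360LEI) = -7·(16/5)·(7·4⁴-10·4²·(16/5)²+3·(16/5)⁴)/(360·4·2000) = -7112/1953125 m
Load 4 — point force P=-10 kN at a=3 m (b=L-a=1):
  y_4 = -Pa(L-x)(2Lx-a²-x²)/(6LEI)  [x>a] = -(-10)·3·(4-(16/5))·(2·4·(16/5)-3²-(16/5)²)/(6·4·2000) = 159/50000 m
Superposition: y = Σ y_i = 916247/281250000 m ≈ 0.003258 m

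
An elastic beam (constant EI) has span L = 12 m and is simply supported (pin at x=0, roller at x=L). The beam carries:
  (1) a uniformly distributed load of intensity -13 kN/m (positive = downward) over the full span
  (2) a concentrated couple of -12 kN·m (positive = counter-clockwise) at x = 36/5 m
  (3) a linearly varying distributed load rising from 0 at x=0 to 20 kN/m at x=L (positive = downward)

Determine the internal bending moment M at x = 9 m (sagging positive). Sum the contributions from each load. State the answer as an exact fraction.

M(9) = -15 kN·m

Load 1 — uniform load w=-13 kN/m over full span:
  M_1 = wx(L-x)/2 = (-13)·9·(12-9)/2 = -351/2 kN·m
Load 2 — applied couple M₀=-12 kN·m at a=36/5 m (b=L-a=24/5):
  M_2 = M₀x/L - M₀  [x>a] = (-12)·9/12 - (-12) = 3 kN·m
Load 3 — triangular load w₀=20 kN/m (0→w₀ over full span):
  M_3 = w₀Lx/6 - w₀x³/(6L) = 20·12·9/6 - 20·9³/(6·12) = 315/2 kN·m
Superposition: M = Σ M_i = -15 kN·m ≈ -15.000000 kN·m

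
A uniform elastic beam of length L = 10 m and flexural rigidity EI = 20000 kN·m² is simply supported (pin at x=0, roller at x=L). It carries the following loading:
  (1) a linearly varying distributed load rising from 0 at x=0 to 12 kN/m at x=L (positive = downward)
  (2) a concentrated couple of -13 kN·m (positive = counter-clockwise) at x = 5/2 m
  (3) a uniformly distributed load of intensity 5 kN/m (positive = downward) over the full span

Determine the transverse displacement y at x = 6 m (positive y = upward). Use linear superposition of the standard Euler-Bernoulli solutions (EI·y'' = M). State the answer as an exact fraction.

Load 1 — triangular load w₀=12 kN/m (0→w₀ over full span):
  y_1 = -w₀x(7L⁴-10L²x²+3x⁴)/(360LEI) = -12·6·(7·10⁴-10·10²·6²+3·6⁴)/(360·10·20000) = -592/15625 m
Load 2 — applied couple M₀=-13 kN·m at a=5/2 m (b=L-a=15/2):
  y_2 = (M₀x³/(6L)-M₀(x-a)²/2+C₁x)/EI  [x>a] with C₁=M₀(3b²-L²)/(6L)=-715/48 = ((-13)·6³/(6·10)-(-13)·(6-(5/2))²/2+(-715/48)·6)/20000 = -1131/400000 m
Load 3 — uniform load w=5 kN/m over full span:
  y_3 = -wx(L³-2Lx²+x³)/(24EI) = -5·6·(10³-2·10·6²+6³)/(24·20000) = -31/1000 m
Superposition: y = Σ y_i = -143431/2000000 m ≈ -0.071716 m

y(6) = -143431/2000000 m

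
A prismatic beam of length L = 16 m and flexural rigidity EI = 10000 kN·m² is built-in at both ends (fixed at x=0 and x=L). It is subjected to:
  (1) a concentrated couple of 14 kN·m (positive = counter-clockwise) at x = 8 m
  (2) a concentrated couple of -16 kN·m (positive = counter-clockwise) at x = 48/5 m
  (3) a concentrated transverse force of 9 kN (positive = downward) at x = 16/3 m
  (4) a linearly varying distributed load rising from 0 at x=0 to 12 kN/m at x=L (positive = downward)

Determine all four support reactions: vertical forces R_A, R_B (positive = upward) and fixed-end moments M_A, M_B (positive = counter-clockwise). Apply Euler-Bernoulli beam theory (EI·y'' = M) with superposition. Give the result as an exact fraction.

Load 1 — applied couple M₀=14 kN·m at a=8 m (b=L-a=8):
  R_A = 6M₀ab/L³ = 6·14·8·8/16³ = 21/16 kN
  M_A = M₀b(2a-b)/L² = 14·8·(2·8-8)/16² = 7/2 kN·m
  R_B = -6M₀ab/L³ = -6·14·8·8/16³ = -21/16 kN
  M_B = M₀a(2b-a)/L² = 14·8·(2·8-8)/16² = 7/2 kN·m
Load 2 — applied couple M₀=-16 kN·m at a=48/5 m (b=L-a=32/5):
  R_A = 6M₀ab/L³ = 6·(-16)·(48/5)·(32/5)/16³ = -36/25 kN
  M_A = M₀b(2a-b)/L² = (-16)·(32/5)·(2·(48/5)-(32/5))/16² = -128/25 kN·m
  R_B = -6M₀ab/L³ = -6·(-16)·(48/5)·(32/5)/16³ = 36/25 kN
  M_B = M₀a(2b-a)/L² = (-16)·(48/5)·(2·(32/5)-(48/5))/16² = -48/25 kN·m
Load 3 — point force P=9 kN at a=16/3 m (b=L-a=32/3):
  R_A = Pb²(3a+b)/L³ = 9·(32/3)²·(3·(16/3)+(32/3))/16³ = 20/3 kN
  M_A = Pab²/L² = 9·(16/3)·(32/3)²/16² = 64/3 kN·m
  R_B = Pa²(a+3b)/L³ = 9·(16/3)²·((16/3)+3·(32/3))/16³ = 7/3 kN
  M_B = -Pa²b/L² = -9·(16/3)²·(32/3)/16² = -32/3 kN·m
Load 4 — triangular load w₀=12 kN/m (0→w₀ over full span):
  R_A = 3w₀L/20 = 3·12·16/20 = 144/5 kN
  M_A = w₀L²/30 = 12·16²/30 = 512/5 kN·m
  R_B = 7w₀L/20 = 7·12·16/20 = 336/5 kN
  M_B = -w₀L²/20 = -12·16²/20 = -768/5 kN·m
Superposition: R_A = 42407/1200 kN, M_A = 18317/150 kN·m, R_B = 83593/1200 kN, M_B = -24403/150 kN·m

R_A = 42407/1200 kN, M_A = 18317/150 kN·m, R_B = 83593/1200 kN, M_B = -24403/150 kN·m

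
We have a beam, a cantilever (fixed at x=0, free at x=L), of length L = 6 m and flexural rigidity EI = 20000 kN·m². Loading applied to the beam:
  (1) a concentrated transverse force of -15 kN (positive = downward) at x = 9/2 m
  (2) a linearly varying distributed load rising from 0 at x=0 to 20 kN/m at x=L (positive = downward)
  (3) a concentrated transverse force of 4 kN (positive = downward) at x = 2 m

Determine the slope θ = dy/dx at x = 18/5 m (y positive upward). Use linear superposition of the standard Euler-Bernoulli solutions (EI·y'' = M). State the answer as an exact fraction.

Load 1 — point force P=-15 kN at a=9/2 m (b=L-a=3/2):
  θ_1 = -Px(2a-x)/(2EI)  [x≤a] = -(-15)·(18/5)·(2·(9/2)-(18/5))/(2·20000) = 729/100000 rad
Load 2 — triangular load w₀=20 kN/m (0→w₀ over full span):
  θ_2 = (w₀Lx²/4-w₀L²x/3-w₀x⁴/(24L))/EI = (20·6·(18/5)²/4-20·6²·(18/5)/3-20·(18/5)⁴/(24·6))/20000 = -15579/625000 rad
Load 3 — point force P=4 kN at a=2 m (b=L-a=4):
  θ_3 = -Pa²/(2EI)  [x>a] = -4·2²/(2·20000) = -1/2500 rad
Superposition: θ = Σ θ_i = -45091/2500000 rad ≈ -0.018036 rad

θ(18/5) = -45091/2500000 rad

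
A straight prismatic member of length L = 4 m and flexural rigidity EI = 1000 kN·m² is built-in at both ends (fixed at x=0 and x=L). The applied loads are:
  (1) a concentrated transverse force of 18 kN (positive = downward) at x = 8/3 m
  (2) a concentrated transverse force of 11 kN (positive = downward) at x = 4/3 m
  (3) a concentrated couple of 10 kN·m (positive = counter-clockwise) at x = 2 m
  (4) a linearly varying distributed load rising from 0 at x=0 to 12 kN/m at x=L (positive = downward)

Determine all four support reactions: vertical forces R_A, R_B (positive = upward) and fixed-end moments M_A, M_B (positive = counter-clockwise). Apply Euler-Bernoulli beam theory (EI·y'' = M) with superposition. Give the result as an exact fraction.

R_A = 12833/540 kN, M_A = 5603/270 kN·m, R_B = 15787/540 kN, M_B = -5677/270 kN·m

Load 1 — point force P=18 kN at a=8/3 m (b=L-a=4/3):
  R_A = Pb²(3a+b)/L³ = 18·(4/3)²·(3·(8/3)+(4/3))/4³ = 14/3 kN
  M_A = Pab²/L² = 18·(8/3)·(4/3)²/4² = 16/3 kN·m
  R_B = Pa²(a+3b)/L³ = 18·(8/3)²·((8/3)+3·(4/3))/4³ = 40/3 kN
  M_B = -Pa²b/L² = -18·(8/3)²·(4/3)/4² = -32/3 kN·m
Load 2 — point force P=11 kN at a=4/3 m (b=L-a=8/3):
  R_A = Pb²(3a+b)/L³ = 11·(8/3)²·(3·(4/3)+(8/3))/4³ = 220/27 kN
  M_A = Pab²/L² = 11·(4/3)·(8/3)²/4² = 176/27 kN·m
  R_B = Pa²(a+3b)/L³ = 11·(4/3)²·((4/3)+3·(8/3))/4³ = 77/27 kN
  M_B = -Pa²b/L² = -11·(4/3)²·(8/3)/4² = -88/27 kN·m
Load 3 — applied couple M₀=10 kN·m at a=2 m (b=L-a=2):
  R_A = 6M₀ab/L³ = 6·10·2·2/4³ = 15/4 kN
  M_A = M₀b(2a-b)/L² = 10·2·(2·2-2)/4² = 5/2 kN·m
  R_B = -6M₀ab/L³ = -6·10·2·2/4³ = -15/4 kN
  M_B = M₀a(2b-a)/L² = 10·2·(2·2-2)/4² = 5/2 kN·m
Load 4 — triangular load w₀=12 kN/m (0→w₀ over full span):
  R_A = 3w₀L/20 = 3·12·4/20 = 36/5 kN
  M_A = w₀L²/30 = 12·4²/30 = 32/5 kN·m
  R_B = 7w₀L/20 = 7·12·4/20 = 84/5 kN
  M_B = -w₀L²/20 = -12·4²/20 = -48/5 kN·m
Superposition: R_A = 12833/540 kN, M_A = 5603/270 kN·m, R_B = 15787/540 kN, M_B = -5677/270 kN·m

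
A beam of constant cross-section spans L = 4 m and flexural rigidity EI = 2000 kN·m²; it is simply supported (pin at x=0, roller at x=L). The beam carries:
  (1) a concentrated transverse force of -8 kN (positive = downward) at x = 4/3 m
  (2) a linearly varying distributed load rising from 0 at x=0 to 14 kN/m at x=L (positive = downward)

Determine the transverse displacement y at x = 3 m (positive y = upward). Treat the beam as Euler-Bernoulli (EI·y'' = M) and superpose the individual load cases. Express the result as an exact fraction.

y(3) = -119/20736 m

Load 1 — point force P=-8 kN at a=4/3 m (b=L-a=8/3):
  y_1 = -Pa(L-x)(2Lx-a²-x²)/(6LEI)  [x>a] = -(-8)·(4/3)·(4-3)·(2·4·3-(4/3)²-3²)/(6·4·2000) = 119/40500 m
Load 2 — triangular load w₀=14 kN/m (0→w₀ over full span):
  y_2 = -w₀x(7L⁴-10L²x²+3x⁴)/(360LEI) = -14·3·(7·4⁴-10·4²·3²+3·3⁴)/(360·4·2000) = -833/96000 m
Superposition: y = Σ y_i = -119/20736 m ≈ -0.005739 m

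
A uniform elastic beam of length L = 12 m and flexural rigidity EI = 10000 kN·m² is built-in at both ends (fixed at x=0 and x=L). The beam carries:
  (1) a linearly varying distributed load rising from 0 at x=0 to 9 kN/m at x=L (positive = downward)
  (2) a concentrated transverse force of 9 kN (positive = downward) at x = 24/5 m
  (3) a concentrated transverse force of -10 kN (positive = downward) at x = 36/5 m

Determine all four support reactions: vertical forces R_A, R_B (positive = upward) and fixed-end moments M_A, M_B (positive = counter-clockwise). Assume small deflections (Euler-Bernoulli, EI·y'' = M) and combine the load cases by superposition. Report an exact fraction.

Load 1 — triangular load w₀=9 kN/m (0→w₀ over full span):
  R_A = 3w₀L/20 = 3·9·12/20 = 81/5 kN
  M_A = w₀L²/30 = 9·12²/30 = 216/5 kN·m
  R_B = 7w₀L/20 = 7·9·12/20 = 189/5 kN
  M_B = -w₀L²/20 = -9·12²/20 = -324/5 kN·m
Load 2 — point force P=9 kN at a=24/5 m (b=L-a=36/5):
  R_A = Pb²(3a+b)/L³ = 9·(36/5)²·(3·(24/5)+(36/5))/12³ = 729/125 kN
  M_A = Pab²/L² = 9·(24/5)·(36/5)²/12² = 1944/125 kN·m
  R_B = Pa²(a+3b)/L³ = 9·(24/5)²·((24/5)+3·(36/5))/12³ = 396/125 kN
  M_B = -Pa²b/L² = -9·(24/5)²·(36/5)/12² = -1296/125 kN·m
Load 3 — point force P=-10 kN at a=36/5 m (b=L-a=24/5):
  R_A = Pb²(3a+b)/L³ = (-10)·(24/5)²·(3·(36/5)+(24/5))/12³ = -88/25 kN
  M_A = Pab²/L² = (-10)·(36/5)·(24/5)²/12² = -288/25 kN·m
  R_B = Pa²(a+3b)/L³ = (-10)·(36/5)²·((36/5)+3·(24/5))/12³ = -162/25 kN
  M_B = -Pa²b/L² = -(-10)·(36/5)²·(24/5)/12² = 432/25 kN·m
Superposition: R_A = 2314/125 kN, M_A = 5904/125 kN·m, R_B = 4311/125 kN, M_B = -7236/125 kN·m

R_A = 2314/125 kN, M_A = 5904/125 kN·m, R_B = 4311/125 kN, M_B = -7236/125 kN·m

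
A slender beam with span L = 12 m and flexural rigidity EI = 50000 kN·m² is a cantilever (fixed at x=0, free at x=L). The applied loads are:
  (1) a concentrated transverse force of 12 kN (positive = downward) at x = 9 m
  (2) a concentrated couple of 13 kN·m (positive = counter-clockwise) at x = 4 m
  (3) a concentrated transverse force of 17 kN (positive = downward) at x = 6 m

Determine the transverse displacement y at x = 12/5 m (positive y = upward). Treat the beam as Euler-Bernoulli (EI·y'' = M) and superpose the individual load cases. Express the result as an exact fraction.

y(12/5) = -7821/781250 m

Load 1 — point force P=12 kN at a=9 m (b=L-a=3):
  y_1 = -Px²(3a-x)/(6EI)  [x≤a] = -12·(12/5)²·(3·9-(12/5))/(6·50000) = -2214/390625 m
Load 2 — applied couple M₀=13 kN·m at a=4 m (b=L-a=8):
  y_2 = M₀x²/(2EI)  [x≤a] = 13·(12/5)²/(2·50000) = 117/156250 m
Load 3 — point force P=17 kN at a=6 m (b=L-a=6):
  y_3 = -Px²(3a-x)/(6EI)  [x≤a] = -17·(12/5)²·(3·6-(12/5))/(6·50000) = -1989/390625 m
Superposition: y = Σ y_i = -7821/781250 m ≈ -0.010011 m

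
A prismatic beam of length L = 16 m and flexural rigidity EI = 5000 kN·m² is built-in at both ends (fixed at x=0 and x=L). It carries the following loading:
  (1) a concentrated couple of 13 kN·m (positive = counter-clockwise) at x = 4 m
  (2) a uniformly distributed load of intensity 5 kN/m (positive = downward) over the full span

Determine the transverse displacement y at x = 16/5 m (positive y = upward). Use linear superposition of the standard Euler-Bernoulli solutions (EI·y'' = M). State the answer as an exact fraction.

Load 1 — applied couple M₀=13 kN·m at a=4 m (b=L-a=12):
  y_1 = (R_Ax³/6 - M_Ax²/2)/EI  [x≤a] with R_A=117/128, M_A=-39/16 = ((117/128)·(16/5)³/6 - (-39/16)·(16/5)²/2)/5000 = 273/78125 m
Load 2 — uniform load w=5 kN/m over full span:
  y_2 = -wx²(L-x)²/(24EI) = -5·(16/5)²·(16-(16/5))²/(24·5000) = -16384/234375 m
Superposition: y = Σ y_i = -3113/46875 m ≈ -0.066411 m

y(16/5) = -3113/46875 m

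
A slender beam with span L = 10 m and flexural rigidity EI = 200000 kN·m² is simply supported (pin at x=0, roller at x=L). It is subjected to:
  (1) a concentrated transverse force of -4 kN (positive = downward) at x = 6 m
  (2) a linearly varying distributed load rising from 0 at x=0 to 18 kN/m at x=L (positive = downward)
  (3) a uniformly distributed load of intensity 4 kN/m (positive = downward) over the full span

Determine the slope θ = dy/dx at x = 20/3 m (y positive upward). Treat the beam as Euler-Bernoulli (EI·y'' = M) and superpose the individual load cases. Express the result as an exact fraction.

θ(20/3) = 47891/40500000 rad

Load 1 — point force P=-4 kN at a=6 m (b=L-a=4):
  θ_1 = -Pa(2L²-6Lx+3x²+a²)/(6LEI)  [x>a] = -(-4)·6·(2·10²-6·10·(20/3)+3·(20/3)²+6²)/(6·10·200000) = -23/375000 rad
Load 2 — triangular load w₀=18 kN/m (0→w₀ over full span):
  θ_2 = -w₀(7L⁴-30L²x²+15x⁴)/(360LEI) = -18·(7·10⁴-30·10²·(20/3)²+15·(20/3)⁴)/(360·10·200000) = 91/108000 rad
Load 3 — uniform load w=4 kN/m over full span:
  θ_3 = -w(L³-6Lx²+4x³)/(24EI) = -4·(10³-6·10·(20/3)²+4·(20/3)³)/(24·200000) = 13/32400 rad
Superposition: θ = Σ θ_i = 47891/40500000 rad ≈ 0.001182 rad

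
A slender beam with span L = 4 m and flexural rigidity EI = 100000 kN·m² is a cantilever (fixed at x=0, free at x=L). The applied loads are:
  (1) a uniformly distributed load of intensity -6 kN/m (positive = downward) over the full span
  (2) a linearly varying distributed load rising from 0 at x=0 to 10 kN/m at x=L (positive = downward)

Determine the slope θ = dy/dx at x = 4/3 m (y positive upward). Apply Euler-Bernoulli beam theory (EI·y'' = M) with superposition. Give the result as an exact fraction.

Load 1 — uniform load w=-6 kN/m over full span:
  θ_1 = -wx(x²-3Lx+3L²)/(6EI) = -(-6)·(4/3)·((4/3)²-3·4·(4/3)+3·4²)/(6·100000) = 38/84375 rad
Load 2 — triangular load w₀=10 kN/m (0→w₀ over full span):
  θ_2 = (w₀Lx²/4-w₀L²x/3-w₀x⁴/(24L))/EI = (10·4·(4/3)²/4-10·4²·(4/3)/3-10·(4/3)⁴/(24·4))/100000 = -163/303750 rad
Superposition: θ = Σ θ_i = -131/1518750 rad ≈ -0.000086 rad

θ(4/3) = -131/1518750 rad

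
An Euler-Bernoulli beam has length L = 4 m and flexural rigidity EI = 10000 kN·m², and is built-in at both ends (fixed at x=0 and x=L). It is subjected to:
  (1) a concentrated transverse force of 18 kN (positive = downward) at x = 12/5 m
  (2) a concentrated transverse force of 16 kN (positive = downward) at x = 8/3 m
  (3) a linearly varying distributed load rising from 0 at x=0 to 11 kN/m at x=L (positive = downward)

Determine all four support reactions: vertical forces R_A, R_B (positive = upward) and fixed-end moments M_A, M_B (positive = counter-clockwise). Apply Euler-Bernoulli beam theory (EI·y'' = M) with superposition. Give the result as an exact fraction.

Load 1 — point force P=18 kN at a=12/5 m (b=L-a=8/5):
  R_A = Pb²(3a+b)/L³ = 18·(8/5)²·(3·(12/5)+(8/5))/4³ = 792/125 kN
  M_A = Pab²/L² = 18·(12/5)·(8/5)²/4² = 864/125 kN·m
  R_B = Pa²(a+3b)/L³ = 18·(12/5)²·((12/5)+3·(8/5))/4³ = 1458/125 kN
  M_B = -Pa²b/L² = -18·(12/5)²·(8/5)/4² = -1296/125 kN·m
Load 2 — point force P=16 kN at a=8/3 m (b=L-a=4/3):
  R_A = Pb²(3a+b)/L³ = 16·(4/3)²·(3·(8/3)+(4/3))/4³ = 112/27 kN
  M_A = Pab²/L² = 16·(8/3)·(4/3)²/4² = 128/27 kN·m
  R_B = Pa²(a+3b)/L³ = 16·(8/3)²·((8/3)+3·(4/3))/4³ = 320/27 kN
  M_B = -Pa²b/L² = -16·(8/3)²·(4/3)/4² = -256/27 kN·m
Load 3 — triangular load w₀=11 kN/m (0→w₀ over full span):
  R_A = 3w₀L/20 = 3·11·4/20 = 33/5 kN
  M_A = w₀L²/30 = 11·4²/30 = 88/15 kN·m
  R_B = 7w₀L/20 = 7·11·4/20 = 77/5 kN
  M_B = -w₀L²/20 = -11·4²/20 = -44/5 kN·m
Superposition: R_A = 57659/3375 kN, M_A = 59128/3375 kN·m, R_B = 131341/3375 kN, M_B = -96692/3375 kN·m

R_A = 57659/3375 kN, M_A = 59128/3375 kN·m, R_B = 131341/3375 kN, M_B = -96692/3375 kN·m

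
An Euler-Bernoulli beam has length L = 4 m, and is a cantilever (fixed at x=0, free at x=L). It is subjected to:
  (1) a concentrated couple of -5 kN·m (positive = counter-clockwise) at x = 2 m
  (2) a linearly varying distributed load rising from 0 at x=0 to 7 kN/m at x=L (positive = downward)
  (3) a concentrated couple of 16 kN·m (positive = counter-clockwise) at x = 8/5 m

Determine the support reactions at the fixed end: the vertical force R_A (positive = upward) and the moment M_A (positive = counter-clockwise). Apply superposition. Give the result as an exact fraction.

Load 1 — applied couple M₀=-5 kN·m at a=2 m (b=L-a=2):
  R_A = 0 kN
  M_A = -M₀ = -(-5) = 5 kN·m
Load 2 — triangular load w₀=7 kN/m (0→w₀ over full span):
  R_A = w₀L/2 = 7·4/2 = 14 kN
  M_A = w₀L²/3 = 7·4²/3 = 112/3 kN·m
Load 3 — applied couple M₀=16 kN·m at a=8/5 m (b=L-a=12/5):
  R_A = 0 kN
  M_A = -M₀ = -16 kN·m
Superposition: R_A = 14 kN, M_A = 79/3 kN·m

R_A = 14 kN, M_A = 79/3 kN·m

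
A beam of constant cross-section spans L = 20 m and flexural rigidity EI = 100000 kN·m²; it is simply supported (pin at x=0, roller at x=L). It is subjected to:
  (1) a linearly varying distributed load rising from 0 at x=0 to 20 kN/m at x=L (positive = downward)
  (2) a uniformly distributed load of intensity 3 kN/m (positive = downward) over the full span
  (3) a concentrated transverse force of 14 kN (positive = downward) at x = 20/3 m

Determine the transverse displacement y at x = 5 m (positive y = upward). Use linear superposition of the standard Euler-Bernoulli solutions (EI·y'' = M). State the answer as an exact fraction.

y(5) = -26153/129600 m

Load 1 — triangular load w₀=20 kN/m (0→w₀ over full span):
  y_1 = -w₀x(7L⁴-10L²x²+3x⁴)/(360LEI) = -20·5·(7·20⁴-10·20²·5²+3·5⁴)/(360·20·100000) = -109/768 m
Load 2 — uniform load w=3 kN/m over full span:
  y_2 = -wx(L³-2Lx²+x³)/(24EI) = -3·5·(20³-2·20·5²+5³)/(24·100000) = -57/1280 m
Load 3 — point force P=14 kN at a=20/3 m (b=L-a=40/3):
  y_3 = -Pbx(L²-b²-x²)/(6LEI)  [x≤a] = -14·(40/3)·5·(20²-(40/3)²-5²)/(6·20·100000) = -497/32400 m
Superposition: y = Σ y_i = -26153/129600 m ≈ -0.201798 m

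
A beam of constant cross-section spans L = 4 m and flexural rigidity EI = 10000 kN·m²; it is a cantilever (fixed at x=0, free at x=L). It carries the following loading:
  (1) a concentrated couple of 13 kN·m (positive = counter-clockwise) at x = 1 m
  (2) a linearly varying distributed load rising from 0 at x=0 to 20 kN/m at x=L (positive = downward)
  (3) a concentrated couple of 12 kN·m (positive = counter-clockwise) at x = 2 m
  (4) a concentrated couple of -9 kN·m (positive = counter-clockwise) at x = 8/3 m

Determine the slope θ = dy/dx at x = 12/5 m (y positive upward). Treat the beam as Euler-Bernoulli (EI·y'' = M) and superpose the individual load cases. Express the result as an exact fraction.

Load 1 — applied couple M₀=13 kN·m at a=1 m (b=L-a=3):
  θ_1 = M₀a/EI  [x>a] = 13·1/10000 = 13/10000 rad
Load 2 — triangular load w₀=20 kN/m (0→w₀ over full span):
  θ_2 = (w₀Lx²/4-w₀L²x/3-w₀x⁴/(24L))/EI = (20·4·(12/5)²/4-20·4²·(12/5)/3-20·(12/5)⁴/(24·4))/10000 = -1154/78125 rad
Load 3 — applied couple M₀=12 kN·m at a=2 m (b=L-a=2):
  θ_3 = M₀a/EI  [x>a] = 12·2/10000 = 3/1250 rad
Load 4 — applied couple M₀=-9 kN·m at a=8/3 m (b=L-a=4/3):
  θ_4 = M₀x/EI  [x≤a] = (-9)·(12/5)/10000 = -27/12500 rad
Superposition: θ = Σ θ_i = -16539/1250000 rad ≈ -0.013231 rad

θ(12/5) = -16539/1250000 rad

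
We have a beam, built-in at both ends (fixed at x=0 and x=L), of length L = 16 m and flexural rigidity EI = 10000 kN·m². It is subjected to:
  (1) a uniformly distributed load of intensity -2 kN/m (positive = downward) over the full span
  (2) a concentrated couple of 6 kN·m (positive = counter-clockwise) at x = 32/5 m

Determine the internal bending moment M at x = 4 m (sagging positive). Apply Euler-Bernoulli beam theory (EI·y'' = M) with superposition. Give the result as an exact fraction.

Load 1 — uniform load w=-2 kN/m over full span:
  M_1 = wLx/2 - wL²/12 - wx²/2 = (-2)·16·4/2 - (-2)·16²/12 - (-2)·4²/2 = -16/3 kN·m
Load 2 — applied couple M₀=6 kN·m at a=32/5 m (b=L-a=48/5):
  M_2 = R_Ax - M_A  [x≤a] with R_A=27/50, M_A=18/25 = (27/50)·4 - (18/25) = 36/25 kN·m
Superposition: M = Σ M_i = -292/75 kN·m ≈ -3.893333 kN·m

M(4) = -292/75 kN·m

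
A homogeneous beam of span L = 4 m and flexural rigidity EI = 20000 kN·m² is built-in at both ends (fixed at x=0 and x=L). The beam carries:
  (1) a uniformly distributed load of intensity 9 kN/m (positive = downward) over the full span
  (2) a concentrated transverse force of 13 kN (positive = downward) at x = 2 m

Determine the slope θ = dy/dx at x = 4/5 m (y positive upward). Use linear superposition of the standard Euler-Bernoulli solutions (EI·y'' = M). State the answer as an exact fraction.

θ(4/5) = -483/1250000 rad

Load 1 — uniform load w=9 kN/m over full span:
  θ_1 = -wx(L-x)(L-2x)/(12EI) = -9·(4/5)·(4-(4/5))·(4-2·(4/5))/(12·20000) = -18/78125 rad
Load 2 — point force P=13 kN at a=2 m (b=L-a=2):
  θ_2 = -Pb²x(2aL-(3a+b)x)/(2L³EI)  [x≤a] = -13·2²·(4/5)·(2·2·4-(3·2+2)·(4/5))/(2·4³·20000) = -39/250000 rad
Superposition: θ = Σ θ_i = -483/1250000 rad ≈ -0.000386 rad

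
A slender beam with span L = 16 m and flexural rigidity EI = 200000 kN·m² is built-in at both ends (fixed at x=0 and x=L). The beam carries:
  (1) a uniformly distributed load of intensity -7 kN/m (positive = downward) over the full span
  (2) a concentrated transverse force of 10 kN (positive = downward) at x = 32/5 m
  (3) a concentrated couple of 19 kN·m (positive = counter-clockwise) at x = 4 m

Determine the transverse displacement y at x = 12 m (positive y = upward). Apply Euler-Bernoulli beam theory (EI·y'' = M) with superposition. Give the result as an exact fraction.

Load 1 — uniform load w=-7 kN/m over full span:
  y_1 = -wx²(L-x)²/(24EI) = -(-7)·12²·(16-12)²/(24·200000) = 21/6250 m
Load 2 — point force P=10 kN at a=32/5 m (b=L-a=48/5):
  y_2 = -Pa²(L-x)²(3bL-(3b+a)(L-x))/(6L³EI)  [x>a] = -10·(32/5)²·(16-12)²·(3·(48/5)·16-(3·(48/5)+(32/5))·(16-12))/(6·16³·200000) = -4/9375 m
Load 3 — applied couple M₀=19 kN·m at a=4 m (b=L-a=12):
  y_3 = (R_Ax³/6 - M_Ax²/2 - M₀(x-a)²/2)/EI  [x>a] with R_A=171/128, M_A=-57/16 = ((171/128)·12³/6 - (-57/16)·12²/2 - 19·(12-4)²/2)/200000 = 133/800000 m
Superposition: y = Σ y_i = 7439/2400000 m ≈ 0.003100 m

y(12) = 7439/2400000 m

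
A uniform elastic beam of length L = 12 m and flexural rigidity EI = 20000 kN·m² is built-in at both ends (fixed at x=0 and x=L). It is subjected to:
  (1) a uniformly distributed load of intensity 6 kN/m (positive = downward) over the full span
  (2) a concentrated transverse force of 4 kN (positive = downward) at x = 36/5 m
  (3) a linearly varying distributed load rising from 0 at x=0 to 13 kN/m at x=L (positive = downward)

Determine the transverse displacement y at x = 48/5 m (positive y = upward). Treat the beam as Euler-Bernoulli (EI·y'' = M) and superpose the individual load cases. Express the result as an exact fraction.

y(48/5) = -150228/9765625 m

Load 1 — uniform load w=6 kN/m over full span:
  y_1 = -wx²(L-x)²/(24EI) = -6·(48/5)²·(12-(48/5))²/(24·20000) = -2592/390625 m
Load 2 — point force P=4 kN at a=36/5 m (b=L-a=24/5):
  y_2 = -Pa²(L-x)²(3bL-(3b+a)(L-x))/(6L³EI)  [x>a] = -4·(36/5)²·(12-(48/5))²·(3·(24/5)·12-(3·(24/5)+(36/5))·(12-(48/5)))/(6·12³·20000) = -6804/9765625 m
Load 3 — triangular load w₀=13 kN/m (0→w₀ over full span):
  y_3 = -w₀x²(L-x)²(x+2L)/(120LEI) = -13·(48/5)²·(12-(48/5))²·((48/5)+2·12)/(120·12·20000) = -78624/9765625 m
Superposition: y = Σ y_i = -150228/9765625 m ≈ -0.015383 m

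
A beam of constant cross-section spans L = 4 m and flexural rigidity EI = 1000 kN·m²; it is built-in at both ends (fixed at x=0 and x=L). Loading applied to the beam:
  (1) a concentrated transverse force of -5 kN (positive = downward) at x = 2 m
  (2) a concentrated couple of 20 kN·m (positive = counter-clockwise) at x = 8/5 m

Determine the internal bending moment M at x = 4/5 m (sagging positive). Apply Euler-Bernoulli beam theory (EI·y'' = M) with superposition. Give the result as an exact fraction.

M(4/5) = 193/50 kN·m

Load 1 — point force P=-5 kN at a=2 m (b=L-a=2):
  M_1 = Pb²(3a+b)x/L³ - Pab²/L²  [x≤a] = (-5)·2²·(3·2+2)·(4/5)/4³ - (-5)·2·2²/4² = 1/2 kN·m
Load 2 — applied couple M₀=20 kN·m at a=8/5 m (b=L-a=12/5):
  M_2 = R_Ax - M_A  [x≤a] with R_A=36/5, M_A=12/5 = (36/5)·(4/5) - (12/5) = 84/25 kN·m
Superposition: M = Σ M_i = 193/50 kN·m ≈ 3.860000 kN·m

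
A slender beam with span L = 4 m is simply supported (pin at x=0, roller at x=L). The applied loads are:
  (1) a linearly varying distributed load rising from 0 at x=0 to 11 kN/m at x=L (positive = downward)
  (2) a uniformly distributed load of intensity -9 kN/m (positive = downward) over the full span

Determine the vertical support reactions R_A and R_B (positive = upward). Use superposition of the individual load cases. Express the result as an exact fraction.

R_A = -32/3 kN, R_B = -10/3 kN

Load 1 — triangular load w₀=11 kN/m (0→w₀ over full span):
  R_A = w₀L/6 = 11·4/6 = 22/3 kN
  R_B = w₀L/3 = 11·4/3 = 44/3 kN
Load 2 — uniform load w=-9 kN/m over full span:
  R_A = wL/2 = (-9)·4/2 = -18 kN
  R_B = wL/2 = (-9)·4/2 = -18 kN
Superposition: R_A = -32/3 kN, R_B = -10/3 kN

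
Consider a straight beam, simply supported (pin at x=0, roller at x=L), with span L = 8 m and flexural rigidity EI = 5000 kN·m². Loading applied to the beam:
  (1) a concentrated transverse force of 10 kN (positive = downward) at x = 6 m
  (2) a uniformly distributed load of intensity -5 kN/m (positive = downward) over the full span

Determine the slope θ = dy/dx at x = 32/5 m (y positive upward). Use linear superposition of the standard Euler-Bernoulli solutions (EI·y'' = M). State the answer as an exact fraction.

Load 1 — point force P=10 kN at a=6 m (b=L-a=2):
  θ_1 = -Pa(2L²-6Lx+3x²+a²)/(6LEI)  [x>a] = -10·6·(2·8²-6·8·(32/5)+3·(32/5)²+6²)/(6·8·5000) = 127/25000 rad
Load 2 — uniform load w=-5 kN/m over full span:
  θ_2 = -w(L³-6Lx²+4x³)/(24EI) = -(-5)·(8³-6·8·(32/5)²+4·(32/5)³)/(24·5000) = -264/15625 rad
Superposition: θ = Σ θ_i = -1477/125000 rad ≈ -0.011816 rad

θ(32/5) = -1477/125000 rad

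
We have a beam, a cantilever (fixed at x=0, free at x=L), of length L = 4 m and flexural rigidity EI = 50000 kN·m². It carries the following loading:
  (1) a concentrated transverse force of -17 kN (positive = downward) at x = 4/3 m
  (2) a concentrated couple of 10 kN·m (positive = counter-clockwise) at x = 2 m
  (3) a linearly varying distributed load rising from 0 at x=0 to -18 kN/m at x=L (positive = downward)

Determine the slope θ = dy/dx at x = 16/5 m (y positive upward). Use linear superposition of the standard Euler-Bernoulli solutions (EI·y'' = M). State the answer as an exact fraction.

Load 1 — point force P=-17 kN at a=4/3 m (b=L-a=8/3):
  θ_1 = -Pa²/(2EI)  [x>a] = -(-17)·(4/3)²/(2·50000) = 17/56250 rad
Load 2 — applied couple M₀=10 kN·m at a=2 m (b=L-a=2):
  θ_2 = M₀a/EI  [x>a] = 10·2/50000 = 1/2500 rad
Load 3 — triangular load w₀=-18 kN/m (0→w₀ over full span):
  θ_3 = (w₀Lx²/4-w₀L²x/3-w₀x⁴/(24L))/EI = ((-18)·4·(16/5)²/4-(-18)·4²·(16/5)/3-(-18)·(16/5)⁴/(24·4))/50000 = 5568/1953125 rad
Superposition: θ = Σ θ_i = 249823/70312500 rad ≈ 0.003553 rad

θ(16/5) = 249823/70312500 rad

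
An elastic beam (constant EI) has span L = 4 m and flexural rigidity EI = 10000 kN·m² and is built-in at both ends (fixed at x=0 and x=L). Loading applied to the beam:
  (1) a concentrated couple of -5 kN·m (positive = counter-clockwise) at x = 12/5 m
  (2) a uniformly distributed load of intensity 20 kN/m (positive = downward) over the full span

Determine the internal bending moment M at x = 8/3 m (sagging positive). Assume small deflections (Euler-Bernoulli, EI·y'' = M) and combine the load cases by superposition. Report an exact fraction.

Load 1 — applied couple M₀=-5 kN·m at a=12/5 m (b=L-a=8/5):
  M_1 = R_Ax - M_A - M₀  [x>a] with R_A=-9/5, M_A=-8/5 = (-9/5)·(8/3) - (-8/5) - (-5) = 9/5 kN·m
Load 2 — uniform load w=20 kN/m over full span:
  M_2 = wLx/2 - wL²/12 - wx²/2 = 20·4·(8/3)/2 - 20·4²/12 - 20·(8/3)²/2 = 80/9 kN·m
Superposition: M = Σ M_i = 481/45 kN·m ≈ 10.688889 kN·m

M(8/3) = 481/45 kN·m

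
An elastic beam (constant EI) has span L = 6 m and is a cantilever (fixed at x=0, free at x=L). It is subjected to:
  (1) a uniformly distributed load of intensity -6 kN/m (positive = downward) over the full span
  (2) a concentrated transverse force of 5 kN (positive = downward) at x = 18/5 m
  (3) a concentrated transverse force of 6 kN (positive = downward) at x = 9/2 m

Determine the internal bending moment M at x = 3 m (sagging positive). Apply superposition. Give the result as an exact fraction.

Load 1 — uniform load w=-6 kN/m over full span:
  M_1 = -w(L-x)²/2 = -(-6)·(6-3)²/2 = 27 kN·m
Load 2 — point force P=5 kN at a=18/5 m (b=L-a=12/5):
  M_2 = -P(a-x)  [x≤a] = -5·((18/5)-3) = -3 kN·m
Load 3 — point force P=6 kN at a=9/2 m (b=L-a=3/2):
  M_3 = -P(a-x)  [x≤a] = -6·((9/2)-3) = -9 kN·m
Superposition: M = Σ M_i = 15 kN·m ≈ 15.000000 kN·m

M(3) = 15 kN·m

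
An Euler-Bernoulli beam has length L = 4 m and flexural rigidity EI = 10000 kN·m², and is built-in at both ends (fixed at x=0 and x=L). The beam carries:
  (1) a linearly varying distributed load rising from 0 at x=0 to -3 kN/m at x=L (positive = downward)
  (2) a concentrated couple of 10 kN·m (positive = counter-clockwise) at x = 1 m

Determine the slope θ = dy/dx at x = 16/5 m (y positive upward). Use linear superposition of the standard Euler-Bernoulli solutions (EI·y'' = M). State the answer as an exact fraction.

Load 1 — triangular load w₀=-3 kN/m (0→w₀ over full span):
  θ_1 = -w₀(2x(L-x)(L-2x)(x+2L)+x²(L-x)²)/(120LEI) = -(-3)·(2·(16/5)·(4-(16/5))·(4-2·(16/5))·((16/5)+2·4)+(16/5)²·(4-(16/5))²)/(120·4·10000) = -32/390625 rad
Load 2 — applied couple M₀=10 kN·m at a=1 m (b=L-a=3):
  θ_2 = (R_Ax²/2 - M_Ax - M₀(x-a))/EI  [x>a] with R_A=45/16, M_A=-15/8 = ((45/16)·(16/5)²/2 - (-15/8)·(16/5) - 10·((16/5)-1))/10000 = -1/6250 rad
Superposition: θ = Σ θ_i = -189/781250 rad ≈ -0.000242 rad

θ(16/5) = -189/781250 rad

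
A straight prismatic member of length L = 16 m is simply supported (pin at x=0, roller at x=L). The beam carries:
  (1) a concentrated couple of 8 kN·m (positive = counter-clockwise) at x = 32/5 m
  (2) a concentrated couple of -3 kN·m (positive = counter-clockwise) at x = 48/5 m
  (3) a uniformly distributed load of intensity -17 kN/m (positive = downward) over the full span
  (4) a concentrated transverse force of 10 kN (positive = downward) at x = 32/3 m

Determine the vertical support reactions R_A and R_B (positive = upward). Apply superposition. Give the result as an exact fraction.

R_A = -6353/48 kN, R_B = -6223/48 kN

Load 1 — applied couple M₀=8 kN·m at a=32/5 m (b=L-a=48/5):
  R_A = M₀/L = 8/16 = 1/2 kN
  R_B = -M₀/L = -8/16 = -1/2 kN
Load 2 — applied couple M₀=-3 kN·m at a=48/5 m (b=L-a=32/5):
  R_A = M₀/L = (-3)/16 = -3/16 kN
  R_B = -M₀/L = -(-3)/16 = 3/16 kN
Load 3 — uniform load w=-17 kN/m over full span:
  R_A = wL/2 = (-17)·16/2 = -136 kN
  R_B = wL/2 = (-17)·16/2 = -136 kN
Load 4 — point force P=10 kN at a=32/3 m (b=L-a=16/3):
  R_A = Pb/L = 10·(16/3)/16 = 10/3 kN
  R_B = Pa/L = 10·(32/3)/16 = 20/3 kN
Superposition: R_A = -6353/48 kN, R_B = -6223/48 kN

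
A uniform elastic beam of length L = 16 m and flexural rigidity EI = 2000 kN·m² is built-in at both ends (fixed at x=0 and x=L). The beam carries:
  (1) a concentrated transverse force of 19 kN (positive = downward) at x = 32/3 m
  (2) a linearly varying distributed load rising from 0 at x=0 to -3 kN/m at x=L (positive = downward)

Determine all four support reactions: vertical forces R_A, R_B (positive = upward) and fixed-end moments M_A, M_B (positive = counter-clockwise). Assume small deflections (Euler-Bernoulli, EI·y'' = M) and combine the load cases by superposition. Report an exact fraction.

R_A = -307/135 kN, M_A = -416/135 kN·m, R_B = -368/135 kN, M_B = -896/135 kN·m

Load 1 — point force P=19 kN at a=32/3 m (b=L-a=16/3):
  R_A = Pb²(3a+b)/L³ = 19·(16/3)²·(3·(32/3)+(16/3))/16³ = 133/27 kN
  M_A = Pab²/L² = 19·(32/3)·(16/3)²/16² = 608/27 kN·m
  R_B = Pa²(a+3b)/L³ = 19·(32/3)²·((32/3)+3·(16/3))/16³ = 380/27 kN
  M_B = -Pa²b/L² = -19·(32/3)²·(16/3)/16² = -1216/27 kN·m
Load 2 — triangular load w₀=-3 kN/m (0→w₀ over full span):
  R_A = 3w₀L/20 = 3·(-3)·16/20 = -36/5 kN
  M_A = w₀L²/30 = (-3)·16²/30 = -128/5 kN·m
  R_B = 7w₀L/20 = 7·(-3)·16/20 = -84/5 kN
  M_B = -w₀L²/20 = -(-3)·16²/20 = 192/5 kN·m
Superposition: R_A = -307/135 kN, M_A = -416/135 kN·m, R_B = -368/135 kN, M_B = -896/135 kN·m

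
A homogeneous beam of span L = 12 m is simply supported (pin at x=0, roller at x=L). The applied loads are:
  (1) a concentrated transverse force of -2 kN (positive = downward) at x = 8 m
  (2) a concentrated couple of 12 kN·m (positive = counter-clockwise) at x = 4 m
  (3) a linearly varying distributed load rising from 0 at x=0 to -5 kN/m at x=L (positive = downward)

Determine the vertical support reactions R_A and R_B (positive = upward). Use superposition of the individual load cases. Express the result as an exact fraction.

R_A = -29/3 kN, R_B = -67/3 kN

Load 1 — point force P=-2 kN at a=8 m (b=L-a=4):
  R_A = Pb/L = (-2)·4/12 = -2/3 kN
  R_B = Pa/L = (-2)·8/12 = -4/3 kN
Load 2 — applied couple M₀=12 kN·m at a=4 m (b=L-a=8):
  R_A = M₀/L = 12/12 = 1 kN
  R_B = -M₀/L = -12/12 = -1 kN
Load 3 — triangular load w₀=-5 kN/m (0→w₀ over full span):
  R_A = w₀L/6 = (-5)·12/6 = -10 kN
  R_B = w₀L/3 = (-5)·12/3 = -20 kN
Superposition: R_A = -29/3 kN, R_B = -67/3 kN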